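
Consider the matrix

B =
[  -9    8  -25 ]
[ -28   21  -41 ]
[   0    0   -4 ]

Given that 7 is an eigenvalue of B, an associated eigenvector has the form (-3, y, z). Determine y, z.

-6, 0

We need (B - 7I)v = 0.
B - 7I = [[-16, 8, -25], [-28, 14, -41], [0, 0, -11]].
Row 1: (-16)·-3 + (8)·y + (-25)·z = 0
Row 2: (-28)·-3 + (14)·y + (-41)·z = 0
Row 3: (0)·-3 + (0)·y + (-11)·z = 0
Solving gives y = -6, z = 0.
Check: B·(-3, -6, 0) = (-21, -42, 0) = 7·(-3, -6, 0).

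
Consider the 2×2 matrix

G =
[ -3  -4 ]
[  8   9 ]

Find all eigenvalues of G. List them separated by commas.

1, 5

det(G - lambda·I) = (-3 - lambda)(9 - lambda) - (-4)·(8) = lambda^2 - 6·lambda + 5.
This factors as (lambda - 1)·(lambda - 5) = 0.
Eigenvalues: 1, 5.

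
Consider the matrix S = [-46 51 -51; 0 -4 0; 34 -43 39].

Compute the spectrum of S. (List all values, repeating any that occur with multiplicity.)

-12, -4, 5

Compute the characteristic polynomial p(λ) = det(λI - S).
Cofactor expansion gives p(λ) = λ^3 + 11λ^2 - 32λ - 240.
Rational-root test: λ = -12 gives p(-12) = 0.
Dividing by (λ + 12) leaves λ^2 - λ - 20.
The quadratic factors as (λ + 4)·(λ - 5).
Eigenvalues: -12, -4, 5.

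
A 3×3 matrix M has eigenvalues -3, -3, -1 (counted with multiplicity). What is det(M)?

det(M) is the product of the eigenvalues: (-3) · (-3) · (-1) = -9.

-9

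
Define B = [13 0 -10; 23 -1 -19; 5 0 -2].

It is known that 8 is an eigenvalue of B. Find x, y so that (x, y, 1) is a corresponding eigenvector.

We need (B - 8I)v = 0.
B - 8I = [[5, 0, -10], [23, -9, -19], [5, 0, -10]].
Row 1: (5)·x + (0)·y + (-10)·1 = 0
Row 2: (23)·x + (-9)·y + (-19)·1 = 0
Row 3: (5)·x + (0)·y + (-10)·1 = 0
Solving gives x = 2, y = 3.
Check: B·(2, 3, 1) = (16, 24, 8) = 8·(2, 3, 1).

2, 3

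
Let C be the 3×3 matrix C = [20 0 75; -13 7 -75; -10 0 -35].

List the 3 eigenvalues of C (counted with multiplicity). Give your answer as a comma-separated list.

Compute the characteristic polynomial p(t) = det(tI - C).
Expanding the 3×3 determinant: p(t) = t^3 + 8t^2 - 55t - 350.
Rational-root test: t = 7 gives p(7) = 0.
Factor out (t - 7): p(t) = (t - 7)·(t^2 + 15t + 50).
The quadratic factors as (t + 10)·(t + 5).
Eigenvalues: -10, -5, 7.

-10, -5, 7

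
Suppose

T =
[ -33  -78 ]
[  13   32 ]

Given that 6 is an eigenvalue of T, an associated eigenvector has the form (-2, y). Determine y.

1

We need (T - 6I)v = 0.
T - 6I = [[-39, -78], [13, 26]].
Row 1: (-39)·-2 + (-78)·y = 0
Row 2: (13)·-2 + (26)·y = 0
Solving gives y = 1.
Check: T·(-2, 1) = (-12, 6) = 6·(-2, 1).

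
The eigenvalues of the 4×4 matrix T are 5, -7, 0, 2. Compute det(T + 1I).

If T has eigenvalues 5, -7, 0, 2, then T + 1I has eigenvalues 6, -6, 1, 3.
det(T + 1I) = (6) · (-6) · (1) · (3) = -108.

-108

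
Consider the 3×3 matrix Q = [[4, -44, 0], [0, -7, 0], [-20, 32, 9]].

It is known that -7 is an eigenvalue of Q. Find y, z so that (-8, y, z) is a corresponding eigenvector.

-2, -6

We need (Q + 7I)v = 0.
Q + 7I = [[11, -44, 0], [0, 0, 0], [-20, 32, 16]].
Row 1: (11)·-8 + (-44)·y + (0)·z = 0
Row 2: (0)·-8 + (0)·y + (0)·z = 0
Row 3: (-20)·-8 + (32)·y + (16)·z = 0
Solving gives y = -2, z = -6.
Check: Q·(-8, -2, -6) = (56, 14, 42) = -7·(-8, -2, -6).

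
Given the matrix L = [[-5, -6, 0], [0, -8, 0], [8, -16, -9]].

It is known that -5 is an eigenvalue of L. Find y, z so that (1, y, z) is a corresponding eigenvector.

We need (L + 5I)v = 0.
L + 5I = [[0, -6, 0], [0, -3, 0], [8, -16, -4]].
Row 1: (0)·1 + (-6)·y + (0)·z = 0
Row 2: (0)·1 + (-3)·y + (0)·z = 0
Row 3: (8)·1 + (-16)·y + (-4)·z = 0
Solving gives y = 0, z = 2.
Check: L·(1, 0, 2) = (-5, 0, -10) = -5·(1, 0, 2).

0, 2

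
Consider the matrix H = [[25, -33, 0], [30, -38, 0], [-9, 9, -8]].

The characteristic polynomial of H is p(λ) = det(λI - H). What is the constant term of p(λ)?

p(λ) = λ^3 + 21λ^2 + 144λ + 320.
The constant term is 320.

320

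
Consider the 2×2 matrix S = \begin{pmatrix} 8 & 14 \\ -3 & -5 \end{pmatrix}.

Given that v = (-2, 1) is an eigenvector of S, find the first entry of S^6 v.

-2

First find the eigenvalue: Sv = (-2, 1) = 1·(-2, 1), so λ = 1.
Then S^6 v = λ^6·v = 1^6·(-2, 1) = 1·(-2, 1) = (-2, 1).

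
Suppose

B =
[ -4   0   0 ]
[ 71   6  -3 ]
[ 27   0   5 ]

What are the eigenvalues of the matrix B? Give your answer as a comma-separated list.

-4, 5, 6

The characteristic polynomial is p(μ) = det(μI - B).
Cofactor expansion gives p(μ) = μ^3 - 7μ^2 - 14μ + 120.
Try μ = 5: p(5) = 0, so 5 is a root.
Dividing by (μ - 5) leaves μ^2 - 2μ - 24.
The quadratic factors as (μ + 4)·(μ - 6).
Eigenvalues: -4, 5, 6.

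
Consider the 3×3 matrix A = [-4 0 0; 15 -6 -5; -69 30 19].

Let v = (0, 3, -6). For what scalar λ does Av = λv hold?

4

Compute Av: A·(0, 3, -6) = (0, 12, -24).
Since Av = λv, compare component 2: 12 = λ·3, so λ = 4.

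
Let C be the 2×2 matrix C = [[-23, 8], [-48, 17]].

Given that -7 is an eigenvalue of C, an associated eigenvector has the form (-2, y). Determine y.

We need (C + 7I)v = 0.
C + 7I = [[-16, 8], [-48, 24]].
Row 1: (-16)·-2 + (8)·y = 0
Row 2: (-48)·-2 + (24)·y = 0
Solving gives y = -4.
Check: C·(-2, -4) = (14, 28) = -7·(-2, -4).

-4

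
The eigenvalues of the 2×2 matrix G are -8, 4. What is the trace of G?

trace(G) is the sum of the eigenvalues: (-8) + (4) = -4.

-4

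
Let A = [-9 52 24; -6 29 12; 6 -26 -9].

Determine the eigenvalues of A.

3, 3, 5

Set up det(λI - A) = 0.
Cofactor expansion gives p(λ) = λ^3 - 11λ^2 + 39λ - 45.
Rational-root test: λ = 3 gives p(3) = 0.
Factor out (λ - 3): p(λ) = (λ - 3)·(λ^2 - 8λ + 15).
The quadratic factors as (λ - 3)·(λ - 5).
Eigenvalues: 3, 3, 5.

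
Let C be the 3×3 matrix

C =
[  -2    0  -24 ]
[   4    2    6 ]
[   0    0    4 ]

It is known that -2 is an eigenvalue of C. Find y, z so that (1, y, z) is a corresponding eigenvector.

-1, 0

We need (C + 2I)v = 0.
C + 2I = [[0, 0, -24], [4, 4, 6], [0, 0, 6]].
Row 1: (0)·1 + (0)·y + (-24)·z = 0
Row 2: (4)·1 + (4)·y + (6)·z = 0
Row 3: (0)·1 + (0)·y + (6)·z = 0
Solving gives y = -1, z = 0.
Check: C·(1, -1, 0) = (-2, 2, 0) = -2·(1, -1, 0).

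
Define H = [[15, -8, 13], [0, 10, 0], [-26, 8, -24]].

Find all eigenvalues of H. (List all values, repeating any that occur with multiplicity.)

-11, 2, 10

Compute the characteristic polynomial p(s) = det(sI - H).
Cofactor expansion gives p(s) = s^3 - s^2 - 112s + 220.
Try s = 2: p(2) = 0, so 2 is a root.
Dividing by (s - 2) leaves s^2 + s - 110.
The quadratic factors as (s + 11)·(s - 10).
Eigenvalues: -11, 2, 10.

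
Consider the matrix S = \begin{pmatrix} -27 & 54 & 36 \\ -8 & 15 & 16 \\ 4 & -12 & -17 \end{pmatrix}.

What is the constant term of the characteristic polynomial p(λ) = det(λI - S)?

p(0) = det(0·I − S) = det(−S) = (−1)^3·det(S).
det(S) = -891, so p(0) = 891.

891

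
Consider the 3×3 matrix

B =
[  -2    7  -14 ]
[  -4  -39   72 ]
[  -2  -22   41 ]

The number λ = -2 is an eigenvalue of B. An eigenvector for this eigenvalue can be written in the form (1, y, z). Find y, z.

We need (B + 2I)v = 0.
B + 2I = [[0, 7, -14], [-4, -37, 72], [-2, -22, 43]].
Row 1: (0)·1 + (7)·y + (-14)·z = 0
Row 2: (-4)·1 + (-37)·y + (72)·z = 0
Row 3: (-2)·1 + (-22)·y + (43)·z = 0
Solving gives y = -4, z = -2.
Check: B·(1, -4, -2) = (-2, 8, 4) = -2·(1, -4, -2).

-4, -2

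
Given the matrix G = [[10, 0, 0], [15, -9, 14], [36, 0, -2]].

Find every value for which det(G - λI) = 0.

The characteristic polynomial is p(lambda) = det(lambda·I - G).
Expanding the 3×3 determinant: p(lambda) = lambda^3 + lambda^2 - 92·lambda - 180.
Try lambda = -9: p(-9) = 0, so -9 is a root.
Factor out (lambda + 9): p(lambda) = (lambda + 9)·(lambda^2 - 8·lambda - 20).
The quadratic factors as (lambda + 2)·(lambda - 10).
Eigenvalues: -9, -2, 10.

-9, -2, 10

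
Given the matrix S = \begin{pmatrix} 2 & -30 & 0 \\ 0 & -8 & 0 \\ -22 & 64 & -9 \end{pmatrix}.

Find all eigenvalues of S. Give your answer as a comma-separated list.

Compute the characteristic polynomial p(μ) = det(μI - S).
Expanding along the first row, p(μ) = μ^3 + 15μ^2 + 38μ - 144.
Since p(-8) = 0, μ = -8 is a root.
Factor out (μ + 8): p(μ) = (μ + 8)·(μ^2 + 7μ - 18).
The quadratic factors as (μ + 9)·(μ - 2).
Eigenvalues: -9, -8, 2.

-9, -8, 2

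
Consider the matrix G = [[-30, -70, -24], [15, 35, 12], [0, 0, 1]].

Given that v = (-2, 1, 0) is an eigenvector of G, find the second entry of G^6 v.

First find the eigenvalue: Gv = (-10, 5, 0) = 5·(-2, 1, 0), so λ = 5.
Then G^6 v = λ^6·v = 5^6·(-2, 1, 0) = 15625·(-2, 1, 0) = (-31250, 15625, 0).

15625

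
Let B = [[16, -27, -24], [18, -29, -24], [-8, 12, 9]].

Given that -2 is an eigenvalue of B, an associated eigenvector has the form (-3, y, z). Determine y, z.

We need (B + 2I)v = 0.
B + 2I = [[18, -27, -24], [18, -27, -24], [-8, 12, 11]].
Row 1: (18)·-3 + (-27)·y + (-24)·z = 0
Row 2: (18)·-3 + (-27)·y + (-24)·z = 0
Row 3: (-8)·-3 + (12)·y + (11)·z = 0
Solving gives y = -2, z = 0.
Check: B·(-3, -2, 0) = (6, 4, 0) = -2·(-3, -2, 0).

-2, 0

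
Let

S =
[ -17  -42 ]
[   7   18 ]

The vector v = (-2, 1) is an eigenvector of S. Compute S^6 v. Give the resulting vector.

(-8192, 4096)

First find the eigenvalue: Sv = (-8, 4) = 4·(-2, 1), so λ = 4.
Then S^6 v = λ^6·v = 4^6·(-2, 1) = 4096·(-2, 1) = (-8192, 4096).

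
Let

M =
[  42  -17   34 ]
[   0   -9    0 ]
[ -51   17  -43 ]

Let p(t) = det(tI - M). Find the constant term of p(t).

p(t) = t^3 + 10t^2 - 63t - 648.
The constant term is -648.

-648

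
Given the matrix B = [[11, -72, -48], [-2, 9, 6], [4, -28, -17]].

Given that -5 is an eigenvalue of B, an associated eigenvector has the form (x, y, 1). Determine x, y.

3, 0

We need (B + 5I)v = 0.
B + 5I = [[16, -72, -48], [-2, 14, 6], [4, -28, -12]].
Row 1: (16)·x + (-72)·y + (-48)·1 = 0
Row 2: (-2)·x + (14)·y + (6)·1 = 0
Row 3: (4)·x + (-28)·y + (-12)·1 = 0
Solving gives x = 3, y = 0.
Check: B·(3, 0, 1) = (-15, 0, -5) = -5·(3, 0, 1).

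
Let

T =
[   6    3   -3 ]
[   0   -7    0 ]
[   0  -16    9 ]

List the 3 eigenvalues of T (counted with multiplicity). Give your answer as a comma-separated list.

The characteristic polynomial is p(s) = det(sI - T).
Expanding along the first row, p(s) = s^3 - 8s^2 - 51s + 378.
Try s = -7: p(-7) = 0, so -7 is a root.
Factor out (s + 7): p(s) = (s + 7)·(s^2 - 15s + 54).
The quadratic factors as (s - 6)·(s - 9).
Eigenvalues: -7, 6, 9.

-7, 6, 9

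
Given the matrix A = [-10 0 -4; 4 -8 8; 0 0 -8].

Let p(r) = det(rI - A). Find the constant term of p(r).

p(r) = r^3 + 26r^2 + 224r + 640.
The constant term is 640.

640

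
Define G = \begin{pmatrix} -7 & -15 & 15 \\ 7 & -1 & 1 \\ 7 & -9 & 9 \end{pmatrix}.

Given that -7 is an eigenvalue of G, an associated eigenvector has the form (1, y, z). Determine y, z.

We need (G + 7I)v = 0.
G + 7I = [[0, -15, 15], [7, 6, 1], [7, -9, 16]].
Row 1: (0)·1 + (-15)·y + (15)·z = 0
Row 2: (7)·1 + (6)·y + (1)·z = 0
Row 3: (7)·1 + (-9)·y + (16)·z = 0
Solving gives y = -1, z = -1.
Check: G·(1, -1, -1) = (-7, 7, 7) = -7·(1, -1, -1).

-1, -1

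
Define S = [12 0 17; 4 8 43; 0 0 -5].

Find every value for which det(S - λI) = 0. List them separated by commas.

-5, 8, 12

Compute the characteristic polynomial p(μ) = det(μI - S).
Cofactor expansion gives p(μ) = μ^3 - 15μ^2 - 4μ + 480.
Try μ = 12: p(12) = 0, so 12 is a root.
Dividing by (μ - 12) leaves μ^2 - 3μ - 40.
The quadratic factors as (μ + 5)·(μ - 8).
Eigenvalues: -5, 8, 12.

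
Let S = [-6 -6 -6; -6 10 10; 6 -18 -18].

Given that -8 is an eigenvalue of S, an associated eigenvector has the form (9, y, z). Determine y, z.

3, 0

We need (S + 8I)v = 0.
S + 8I = [[2, -6, -6], [-6, 18, 10], [6, -18, -10]].
Row 1: (2)·9 + (-6)·y + (-6)·z = 0
Row 2: (-6)·9 + (18)·y + (10)·z = 0
Row 3: (6)·9 + (-18)·y + (-10)·z = 0
Solving gives y = 3, z = 0.
Check: S·(9, 3, 0) = (-72, -24, 0) = -8·(9, 3, 0).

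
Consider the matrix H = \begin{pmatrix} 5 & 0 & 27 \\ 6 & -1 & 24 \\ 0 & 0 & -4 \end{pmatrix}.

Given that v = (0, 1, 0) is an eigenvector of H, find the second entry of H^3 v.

-1

First find the eigenvalue: Hv = (0, -1, 0) = -1·(0, 1, 0), so λ = -1.
Then H^3 v = λ^3·v = (-1)^3·(0, 1, 0) = -1·(0, 1, 0) = (0, -1, 0).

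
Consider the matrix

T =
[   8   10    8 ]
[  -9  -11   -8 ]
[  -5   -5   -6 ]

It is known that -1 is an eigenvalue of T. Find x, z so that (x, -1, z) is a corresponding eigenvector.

2, -1

We need (T + 1I)v = 0.
T + 1I = [[9, 10, 8], [-9, -10, -8], [-5, -5, -5]].
Row 1: (9)·x + (10)·-1 + (8)·z = 0
Row 2: (-9)·x + (-10)·-1 + (-8)·z = 0
Row 3: (-5)·x + (-5)·-1 + (-5)·z = 0
Solving gives x = 2, z = -1.
Check: T·(2, -1, -1) = (-2, 1, 1) = -1·(2, -1, -1).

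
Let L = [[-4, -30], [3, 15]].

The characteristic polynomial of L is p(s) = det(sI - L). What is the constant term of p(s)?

p(s) = s^2 - 11s + 30.
The constant term is 30.

30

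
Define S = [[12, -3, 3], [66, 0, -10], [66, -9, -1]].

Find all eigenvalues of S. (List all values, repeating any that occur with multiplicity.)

Set up det(μI - S) = 0.
Cofactor expansion gives p(μ) = μ^3 - 11μ^2 - 102μ + 1080.
Since p(12) = 0, μ = 12 is a root.
Factor out (μ - 12): p(μ) = (μ - 12)·(μ^2 + μ - 90).
The quadratic factors as (μ + 10)·(μ - 9).
Eigenvalues: -10, 9, 12.

-10, 9, 12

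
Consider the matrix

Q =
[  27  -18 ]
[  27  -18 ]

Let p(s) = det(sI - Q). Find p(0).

p(0) = det(0·I − Q) = det(−Q) = (−1)^2·det(Q).
det(Q) = 0, so p(0) = 0.

0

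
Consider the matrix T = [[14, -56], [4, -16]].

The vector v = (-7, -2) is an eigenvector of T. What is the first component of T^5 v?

First find the eigenvalue: Tv = (14, 4) = -2·(-7, -2), so λ = -2.
Then T^5 v = λ^5·v = (-2)^5·(-7, -2) = -32·(-7, -2) = (224, 64).

224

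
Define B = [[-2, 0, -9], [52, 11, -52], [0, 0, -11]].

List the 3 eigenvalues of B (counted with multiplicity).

-11, -2, 11

The characteristic polynomial is p(t) = det(tI - B).
Cofactor expansion gives p(t) = t^3 + 2t^2 - 121t - 242.
Since p(-2) = 0, t = -2 is a root.
Factor out (t + 2): p(t) = (t + 2)·(t^2 - 121).
The quadratic factors as (t + 11)·(t - 11).
Eigenvalues: -11, -2, 11.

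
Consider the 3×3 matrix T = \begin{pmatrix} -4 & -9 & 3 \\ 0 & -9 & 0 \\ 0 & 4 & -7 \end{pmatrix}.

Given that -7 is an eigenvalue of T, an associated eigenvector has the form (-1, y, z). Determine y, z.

We need (T + 7I)v = 0.
T + 7I = [[3, -9, 3], [0, -2, 0], [0, 4, 0]].
Row 1: (3)·-1 + (-9)·y + (3)·z = 0
Row 2: (0)·-1 + (-2)·y + (0)·z = 0
Row 3: (0)·-1 + (4)·y + (0)·z = 0
Solving gives y = 0, z = 1.
Check: T·(-1, 0, 1) = (7, 0, -7) = -7·(-1, 0, 1).

0, 1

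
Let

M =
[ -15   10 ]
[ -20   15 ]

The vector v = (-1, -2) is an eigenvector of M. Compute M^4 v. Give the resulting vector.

(-625, -1250)

First find the eigenvalue: Mv = (-5, -10) = 5·(-1, -2), so λ = 5.
Then M^4 v = λ^4·v = 5^4·(-1, -2) = 625·(-1, -2) = (-625, -1250).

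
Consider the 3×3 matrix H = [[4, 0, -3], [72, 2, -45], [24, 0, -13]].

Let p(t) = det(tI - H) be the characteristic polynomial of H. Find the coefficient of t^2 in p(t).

7

The coefficient of t^2 of det(tI - H) is −trace(H).
trace(H) = (4) + (2) + (-13) = -7, so the coefficient is 7.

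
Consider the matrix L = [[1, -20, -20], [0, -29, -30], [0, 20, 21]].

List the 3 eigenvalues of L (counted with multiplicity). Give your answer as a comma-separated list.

-9, 1, 1

The characteristic polynomial is p(lambda) = det(lambda·I - L).
Cofactor expansion gives p(lambda) = lambda^3 + 7·lambda^2 - 17·lambda + 9.
Rational-root test: lambda = 1 gives p(1) = 0.
Dividing by (lambda - 1) leaves lambda^2 + 8·lambda - 9.
The quadratic factors as (lambda + 9)·(lambda - 1).
Eigenvalues: -9, 1, 1.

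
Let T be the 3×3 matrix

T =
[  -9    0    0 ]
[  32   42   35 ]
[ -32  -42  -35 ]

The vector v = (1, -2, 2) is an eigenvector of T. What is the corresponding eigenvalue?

-9

Compute Tv: T·(1, -2, 2) = (-9, 18, -18).
Since Tv = λv, compare component 1: -9 = λ·1, so λ = -9.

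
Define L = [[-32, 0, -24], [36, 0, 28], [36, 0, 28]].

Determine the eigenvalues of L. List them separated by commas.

-8, 0, 4

The characteristic polynomial is p(lambda) = det(lambda·I - L).
Expanding along the first row, p(lambda) = lambda^3 + 4·lambda^2 - 32·lambda.
Rational-root test: lambda = 0 gives p(0) = 0.
Factor out lambda: p(lambda) = lambda·(lambda^2 + 4·lambda - 32).
The quadratic factors as (lambda + 8)·(lambda - 4).
Eigenvalues: -8, 0, 4.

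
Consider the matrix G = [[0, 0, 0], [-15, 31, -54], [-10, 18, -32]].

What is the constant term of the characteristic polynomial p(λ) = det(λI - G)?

0

p(0) = det(0·I − G) = det(−G) = (−1)^3·det(G).
det(G) = 0, so p(0) = 0.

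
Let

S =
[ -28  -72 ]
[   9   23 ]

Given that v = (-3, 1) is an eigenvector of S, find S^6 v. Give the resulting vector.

(-12288, 4096)

First find the eigenvalue: Sv = (12, -4) = -4·(-3, 1), so λ = -4.
Then S^6 v = λ^6·v = (-4)^6·(-3, 1) = 4096·(-3, 1) = (-12288, 4096).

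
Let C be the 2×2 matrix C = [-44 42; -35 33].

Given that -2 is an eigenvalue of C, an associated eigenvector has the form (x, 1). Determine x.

We need (C + 2I)v = 0.
C + 2I = [[-42, 42], [-35, 35]].
Row 1: (-42)·x + (42)·1 = 0
Row 2: (-35)·x + (35)·1 = 0
Solving gives x = 1.
Check: C·(1, 1) = (-2, -2) = -2·(1, 1).

1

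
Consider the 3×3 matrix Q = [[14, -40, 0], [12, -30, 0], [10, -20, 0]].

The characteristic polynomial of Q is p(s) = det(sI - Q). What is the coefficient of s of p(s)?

p(s) = s^3 + 16s^2 + 60s.
The coefficient of s is 60.

60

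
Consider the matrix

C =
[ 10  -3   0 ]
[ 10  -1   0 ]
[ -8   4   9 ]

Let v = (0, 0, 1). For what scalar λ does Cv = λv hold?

Compute Cv: C·(0, 0, 1) = (0, 0, 9).
Since Cv = λv, compare component 3: 9 = λ·1, so λ = 9.

9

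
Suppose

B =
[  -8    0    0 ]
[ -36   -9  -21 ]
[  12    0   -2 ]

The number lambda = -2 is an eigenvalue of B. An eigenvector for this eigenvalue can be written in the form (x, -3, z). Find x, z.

We need (B + 2I)v = 0.
B + 2I = [[-6, 0, 0], [-36, -7, -21], [12, 0, 0]].
Row 1: (-6)·x + (0)·-3 + (0)·z = 0
Row 2: (-36)·x + (-7)·-3 + (-21)·z = 0
Row 3: (12)·x + (0)·-3 + (0)·z = 0
Solving gives x = 0, z = 1.
Check: B·(0, -3, 1) = (0, 6, -2) = -2·(0, -3, 1).

0, 1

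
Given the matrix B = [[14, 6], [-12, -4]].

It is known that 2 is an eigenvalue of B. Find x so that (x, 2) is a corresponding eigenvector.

We need (B - 2I)v = 0.
B - 2I = [[12, 6], [-12, -6]].
Row 1: (12)·x + (6)·2 = 0
Row 2: (-12)·x + (-6)·2 = 0
Solving gives x = -1.
Check: B·(-1, 2) = (-2, 4) = 2·(-1, 2).

-1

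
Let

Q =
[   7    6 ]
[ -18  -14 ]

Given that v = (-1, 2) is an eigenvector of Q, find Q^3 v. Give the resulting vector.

First find the eigenvalue: Qv = (5, -10) = -5·(-1, 2), so λ = -5.
Then Q^3 v = λ^3·v = (-5)^3·(-1, 2) = -125·(-1, 2) = (125, -250).

(125, -250)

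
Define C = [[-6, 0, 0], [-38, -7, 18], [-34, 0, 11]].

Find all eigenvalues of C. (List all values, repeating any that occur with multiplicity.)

-7, -6, 11

The characteristic polynomial is p(λ) = det(λI - C).
Expanding along the first row, p(λ) = λ^3 + 2λ^2 - 101λ - 462.
Since p(-7) = 0, λ = -7 is a root.
Dividing by (λ + 7) leaves λ^2 - 5λ - 66.
The quadratic factors as (λ + 6)·(λ - 11).
Eigenvalues: -7, -6, 11.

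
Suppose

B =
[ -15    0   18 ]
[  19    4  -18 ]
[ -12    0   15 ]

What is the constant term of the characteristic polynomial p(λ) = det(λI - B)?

p(0) = det(0·I − B) = det(−B) = (−1)^3·det(B).
det(B) = -36, so p(0) = 36.

36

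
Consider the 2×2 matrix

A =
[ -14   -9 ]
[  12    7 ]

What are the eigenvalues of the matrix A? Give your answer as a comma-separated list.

-5, -2

det(A - lambda·I) = (-14 - lambda)(7 - lambda) - (-9)·(12) = lambda^2 + 7·lambda + 10.
This factors as (lambda + 5)·(lambda + 2) = 0.
Eigenvalues: -5, -2.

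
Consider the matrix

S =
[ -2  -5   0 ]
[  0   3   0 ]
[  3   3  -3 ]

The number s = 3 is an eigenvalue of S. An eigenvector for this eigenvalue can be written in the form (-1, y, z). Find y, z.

1, 0

We need (S - 3I)v = 0.
S - 3I = [[-5, -5, 0], [0, 0, 0], [3, 3, -6]].
Row 1: (-5)·-1 + (-5)·y + (0)·z = 0
Row 2: (0)·-1 + (0)·y + (0)·z = 0
Row 3: (3)·-1 + (3)·y + (-6)·z = 0
Solving gives y = 1, z = 0.
Check: S·(-1, 1, 0) = (-3, 3, 0) = 3·(-1, 1, 0).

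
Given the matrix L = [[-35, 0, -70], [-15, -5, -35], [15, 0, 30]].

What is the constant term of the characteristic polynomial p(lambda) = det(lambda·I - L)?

p(0) = det(0·I − L) = det(−L) = (−1)^3·det(L).
det(L) = 0, so p(0) = 0.

0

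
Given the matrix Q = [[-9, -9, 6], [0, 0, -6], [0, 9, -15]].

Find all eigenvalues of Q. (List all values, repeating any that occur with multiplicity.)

-9, -9, -6

Compute the characteristic polynomial p(r) = det(rI - Q).
Cofactor expansion gives p(r) = r^3 + 24r^2 + 189r + 486.
Try r = -9: p(-9) = 0, so -9 is a root.
Factor out (r + 9): p(r) = (r + 9)·(r^2 + 15r + 54).
The quadratic factors as (r + 9)·(r + 6).
Eigenvalues: -9, -9, -6.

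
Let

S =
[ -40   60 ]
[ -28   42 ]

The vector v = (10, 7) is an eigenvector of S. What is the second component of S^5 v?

First find the eigenvalue: Sv = (20, 14) = 2·(10, 7), so λ = 2.
Then S^5 v = λ^5·v = 2^5·(10, 7) = 32·(10, 7) = (320, 224).

224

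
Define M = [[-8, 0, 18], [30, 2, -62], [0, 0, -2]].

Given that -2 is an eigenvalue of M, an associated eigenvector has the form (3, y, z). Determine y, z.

-7, 1

We need (M + 2I)v = 0.
M + 2I = [[-6, 0, 18], [30, 4, -62], [0, 0, 0]].
Row 1: (-6)·3 + (0)·y + (18)·z = 0
Row 2: (30)·3 + (4)·y + (-62)·z = 0
Row 3: (0)·3 + (0)·y + (0)·z = 0
Solving gives y = -7, z = 1.
Check: M·(3, -7, 1) = (-6, 14, -2) = -2·(3, -7, 1).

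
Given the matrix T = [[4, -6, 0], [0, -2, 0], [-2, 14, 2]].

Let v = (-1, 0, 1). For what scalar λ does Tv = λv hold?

4

Compute Tv: T·(-1, 0, 1) = (-4, 0, 4).
Since Tv = λv, compare component 1: -4 = λ·-1, so λ = 4.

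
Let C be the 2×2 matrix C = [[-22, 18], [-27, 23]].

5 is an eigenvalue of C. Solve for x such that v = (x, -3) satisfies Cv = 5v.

We need (C - 5I)v = 0.
C - 5I = [[-27, 18], [-27, 18]].
Row 1: (-27)·x + (18)·-3 = 0
Row 2: (-27)·x + (18)·-3 = 0
Solving gives x = -2.
Check: C·(-2, -3) = (-10, -15) = 5·(-2, -3).

-2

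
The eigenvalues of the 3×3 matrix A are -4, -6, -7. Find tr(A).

trace(A) is the sum of the eigenvalues: (-4) + (-6) + (-7) = -17.

-17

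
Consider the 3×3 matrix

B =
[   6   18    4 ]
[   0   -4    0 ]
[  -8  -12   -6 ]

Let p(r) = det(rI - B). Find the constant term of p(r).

-16

p(r) = r^3 + 4r^2 - 4r - 16.
The constant term is -16.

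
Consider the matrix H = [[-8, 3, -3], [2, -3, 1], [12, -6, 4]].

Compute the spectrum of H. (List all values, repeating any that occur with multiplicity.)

-3, -2, -2

Set up det(tI - H) = 0.
Cofactor expansion gives p(t) = t^3 + 7t^2 + 16t + 12.
Rational-root test: t = -2 gives p(-2) = 0.
Factor out (t + 2): p(t) = (t + 2)·(t^2 + 5t + 6).
The quadratic factors as (t + 3)·(t + 2).
Eigenvalues: -3, -2, -2.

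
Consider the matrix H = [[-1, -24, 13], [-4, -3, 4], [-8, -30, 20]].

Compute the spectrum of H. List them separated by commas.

Set up det(λI - H) = 0.
Expanding the 3×3 determinant: p(λ) = λ^3 - 16λ^2 + 51λ - 36.
Rational-root test: λ = 12 gives p(12) = 0.
Dividing by (λ - 12) leaves λ^2 - 4λ + 3.
The quadratic factors as (λ - 1)·(λ - 3).
Eigenvalues: 1, 3, 12.

1, 3, 12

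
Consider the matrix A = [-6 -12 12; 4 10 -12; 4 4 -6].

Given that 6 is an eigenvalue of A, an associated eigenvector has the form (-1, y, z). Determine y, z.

1, 0

We need (A - 6I)v = 0.
A - 6I = [[-12, -12, 12], [4, 4, -12], [4, 4, -12]].
Row 1: (-12)·-1 + (-12)·y + (12)·z = 0
Row 2: (4)·-1 + (4)·y + (-12)·z = 0
Row 3: (4)·-1 + (4)·y + (-12)·z = 0
Solving gives y = 1, z = 0.
Check: A·(-1, 1, 0) = (-6, 6, 0) = 6·(-1, 1, 0).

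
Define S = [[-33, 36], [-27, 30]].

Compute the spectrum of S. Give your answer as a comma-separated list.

-6, 3

det(S - λI) = (-33 - λ)(30 - λ) - (36)·(-27) = λ^2 + 3λ - 18.
This factors as (λ + 6)·(λ - 3) = 0.
Eigenvalues: -6, 3.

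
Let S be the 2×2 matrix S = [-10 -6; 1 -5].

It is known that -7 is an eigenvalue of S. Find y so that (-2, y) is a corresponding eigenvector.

We need (S + 7I)v = 0.
S + 7I = [[-3, -6], [1, 2]].
Row 1: (-3)·-2 + (-6)·y = 0
Row 2: (1)·-2 + (2)·y = 0
Solving gives y = 1.
Check: S·(-2, 1) = (14, -7) = -7·(-2, 1).

1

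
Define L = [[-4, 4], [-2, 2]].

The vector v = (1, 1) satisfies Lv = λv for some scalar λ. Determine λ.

0

Compute Lv: L·(1, 1) = (0, 0).
Since Lv = λv, compare component 1: 0 = λ·1, so λ = 0.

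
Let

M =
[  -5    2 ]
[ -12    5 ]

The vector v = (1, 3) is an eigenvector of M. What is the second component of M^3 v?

3

First find the eigenvalue: Mv = (1, 3) = 1·(1, 3), so λ = 1.
Then M^3 v = λ^3·v = 1^3·(1, 3) = 1·(1, 3) = (1, 3).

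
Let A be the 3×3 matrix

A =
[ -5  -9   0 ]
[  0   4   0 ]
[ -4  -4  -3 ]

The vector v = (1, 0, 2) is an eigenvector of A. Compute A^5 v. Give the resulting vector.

(-3125, 0, -6250)

First find the eigenvalue: Av = (-5, 0, -10) = -5·(1, 0, 2), so λ = -5.
Then A^5 v = λ^5·v = (-5)^5·(1, 0, 2) = -3125·(1, 0, 2) = (-3125, 0, -6250).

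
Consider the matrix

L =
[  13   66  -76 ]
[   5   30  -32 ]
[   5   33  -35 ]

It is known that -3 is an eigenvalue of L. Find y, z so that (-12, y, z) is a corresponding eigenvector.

-4, -6

We need (L + 3I)v = 0.
L + 3I = [[16, 66, -76], [5, 33, -32], [5, 33, -32]].
Row 1: (16)·-12 + (66)·y + (-76)·z = 0
Row 2: (5)·-12 + (33)·y + (-32)·z = 0
Row 3: (5)·-12 + (33)·y + (-32)·z = 0
Solving gives y = -4, z = -6.
Check: L·(-12, -4, -6) = (36, 12, 18) = -3·(-12, -4, -6).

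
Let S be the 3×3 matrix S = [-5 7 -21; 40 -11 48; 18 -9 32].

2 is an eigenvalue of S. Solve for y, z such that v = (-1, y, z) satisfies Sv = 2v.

8, 3

We need (S - 2I)v = 0.
S - 2I = [[-7, 7, -21], [40, -13, 48], [18, -9, 30]].
Row 1: (-7)·-1 + (7)·y + (-21)·z = 0
Row 2: (40)·-1 + (-13)·y + (48)·z = 0
Row 3: (18)·-1 + (-9)·y + (30)·z = 0
Solving gives y = 8, z = 3.
Check: S·(-1, 8, 3) = (-2, 16, 6) = 2·(-1, 8, 3).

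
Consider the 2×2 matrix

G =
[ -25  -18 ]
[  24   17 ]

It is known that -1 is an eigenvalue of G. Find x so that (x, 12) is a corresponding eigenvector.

We need (G + 1I)v = 0.
G + 1I = [[-24, -18], [24, 18]].
Row 1: (-24)·x + (-18)·12 = 0
Row 2: (24)·x + (18)·12 = 0
Solving gives x = -9.
Check: G·(-9, 12) = (9, -12) = -1·(-9, 12).

-9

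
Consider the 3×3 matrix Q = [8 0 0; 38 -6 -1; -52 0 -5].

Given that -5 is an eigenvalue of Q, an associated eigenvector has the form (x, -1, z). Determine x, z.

0, 1

We need (Q + 5I)v = 0.
Q + 5I = [[13, 0, 0], [38, -1, -1], [-52, 0, 0]].
Row 1: (13)·x + (0)·-1 + (0)·z = 0
Row 2: (38)·x + (-1)·-1 + (-1)·z = 0
Row 3: (-52)·x + (0)·-1 + (0)·z = 0
Solving gives x = 0, z = 1.
Check: Q·(0, -1, 1) = (0, 5, -5) = -5·(0, -1, 1).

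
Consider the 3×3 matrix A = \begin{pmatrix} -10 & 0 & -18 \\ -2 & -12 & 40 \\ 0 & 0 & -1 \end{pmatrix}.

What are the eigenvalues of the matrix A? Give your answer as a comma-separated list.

-12, -10, -1

Compute the characteristic polynomial p(λ) = det(λI - A).
Expanding along the first row, p(λ) = λ^3 + 23λ^2 + 142λ + 120.
Rational-root test: λ = -1 gives p(-1) = 0.
Factor out (λ + 1): p(λ) = (λ + 1)·(λ^2 + 22λ + 120).
The quadratic factors as (λ + 12)·(λ + 10).
Eigenvalues: -12, -10, -1.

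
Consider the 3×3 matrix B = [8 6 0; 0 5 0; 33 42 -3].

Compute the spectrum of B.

-3, 5, 8

Compute the characteristic polynomial p(λ) = det(λI - B).
Cofactor expansion gives p(λ) = λ^3 - 10λ^2 + λ + 120.
Rational-root test: λ = -3 gives p(-3) = 0.
Dividing by (λ + 3) leaves λ^2 - 13λ + 40.
The quadratic factors as (λ - 5)·(λ - 8).
Eigenvalues: -3, 5, 8.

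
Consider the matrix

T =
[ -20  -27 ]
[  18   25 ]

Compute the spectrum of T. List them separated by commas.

-2, 7

det(T - tI) = (-20 - t)(25 - t) - (-27)·(18) = t^2 - 5t - 14.
This factors as (t + 2)·(t - 7) = 0.
Eigenvalues: -2, 7.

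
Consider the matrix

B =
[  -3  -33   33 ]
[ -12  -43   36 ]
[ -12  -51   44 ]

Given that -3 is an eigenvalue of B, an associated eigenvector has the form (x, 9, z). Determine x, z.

We need (B + 3I)v = 0.
B + 3I = [[0, -33, 33], [-12, -40, 36], [-12, -51, 47]].
Row 1: (0)·x + (-33)·9 + (33)·z = 0
Row 2: (-12)·x + (-40)·9 + (36)·z = 0
Row 3: (-12)·x + (-51)·9 + (47)·z = 0
Solving gives x = -3, z = 9.
Check: B·(-3, 9, 9) = (9, -27, -27) = -3·(-3, 9, 9).

-3, 9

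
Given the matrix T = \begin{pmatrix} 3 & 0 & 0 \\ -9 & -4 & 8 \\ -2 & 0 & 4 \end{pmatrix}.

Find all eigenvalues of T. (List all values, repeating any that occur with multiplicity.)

-4, 3, 4

Compute the characteristic polynomial p(s) = det(sI - T).
Expanding the 3×3 determinant: p(s) = s^3 - 3s^2 - 16s + 48.
Try s = 3: p(3) = 0, so 3 is a root.
Factor out (s - 3): p(s) = (s - 3)·(s^2 - 16).
The quadratic factors as (s + 4)·(s - 4).
Eigenvalues: -4, 3, 4.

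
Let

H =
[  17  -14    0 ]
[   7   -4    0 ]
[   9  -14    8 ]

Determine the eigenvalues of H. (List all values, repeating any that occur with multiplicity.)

Compute the characteristic polynomial p(s) = det(sI - H).
Expanding the 3×3 determinant: p(s) = s^3 - 21s^2 + 134s - 240.
Rational-root test: s = 3 gives p(3) = 0.
Dividing by (s - 3) leaves s^2 - 18s + 80.
The quadratic factors as (s - 8)·(s - 10).
Eigenvalues: 3, 8, 10.

3, 8, 10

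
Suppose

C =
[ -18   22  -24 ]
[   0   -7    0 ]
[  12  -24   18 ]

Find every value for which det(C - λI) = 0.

Set up det(lambda·I - C) = 0.
Cofactor expansion gives p(lambda) = lambda^3 + 7·lambda^2 - 36·lambda - 252.
Try lambda = -6: p(-6) = 0, so -6 is a root.
Factor out (lambda + 6): p(lambda) = (lambda + 6)·(lambda^2 + lambda - 42).
The quadratic factors as (lambda + 7)·(lambda - 6).
Eigenvalues: -7, -6, 6.

-7, -6, 6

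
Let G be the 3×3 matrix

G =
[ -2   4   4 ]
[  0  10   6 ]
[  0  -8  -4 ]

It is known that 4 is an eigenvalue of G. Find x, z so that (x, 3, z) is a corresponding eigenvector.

0, -3

We need (G - 4I)v = 0.
G - 4I = [[-6, 4, 4], [0, 6, 6], [0, -8, -8]].
Row 1: (-6)·x + (4)·3 + (4)·z = 0
Row 2: (0)·x + (6)·3 + (6)·z = 0
Row 3: (0)·x + (-8)·3 + (-8)·z = 0
Solving gives x = 0, z = -3.
Check: G·(0, 3, -3) = (0, 12, -12) = 4·(0, 3, -3).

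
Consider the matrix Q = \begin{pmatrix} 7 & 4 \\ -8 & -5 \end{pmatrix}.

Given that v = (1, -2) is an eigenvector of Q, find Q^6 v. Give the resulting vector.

(1, -2)

First find the eigenvalue: Qv = (-1, 2) = -1·(1, -2), so λ = -1.
Then Q^6 v = λ^6·v = (-1)^6·(1, -2) = 1·(1, -2) = (1, -2).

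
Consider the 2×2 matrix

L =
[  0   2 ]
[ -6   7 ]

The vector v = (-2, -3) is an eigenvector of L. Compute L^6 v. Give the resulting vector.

First find the eigenvalue: Lv = (-6, -9) = 3·(-2, -3), so λ = 3.
Then L^6 v = λ^6·v = 3^6·(-2, -3) = 729·(-2, -3) = (-1458, -2187).

(-1458, -2187)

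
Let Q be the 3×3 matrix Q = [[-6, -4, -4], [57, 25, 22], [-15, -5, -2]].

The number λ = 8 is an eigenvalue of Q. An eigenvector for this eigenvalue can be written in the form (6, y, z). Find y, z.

We need (Q - 8I)v = 0.
Q - 8I = [[-14, -4, -4], [57, 17, 22], [-15, -5, -10]].
Row 1: (-14)·6 + (-4)·y + (-4)·z = 0
Row 2: (57)·6 + (17)·y + (22)·z = 0
Row 3: (-15)·6 + (-5)·y + (-10)·z = 0
Solving gives y = -24, z = 3.
Check: Q·(6, -24, 3) = (48, -192, 24) = 8·(6, -24, 3).

-24, 3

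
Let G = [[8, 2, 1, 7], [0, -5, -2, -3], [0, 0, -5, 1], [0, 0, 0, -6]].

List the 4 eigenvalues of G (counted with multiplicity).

G is upper triangular, so its eigenvalues are the diagonal entries.
Diagonal: 8, -5, -5, -6.

-6, -5, -5, 8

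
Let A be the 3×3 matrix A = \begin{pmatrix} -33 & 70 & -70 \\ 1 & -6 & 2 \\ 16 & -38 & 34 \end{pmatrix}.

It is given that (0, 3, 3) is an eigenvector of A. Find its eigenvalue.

Compute Av: A·(0, 3, 3) = (0, -12, -12).
Since Av = λv, compare component 2: -12 = λ·3, so λ = -4.

-4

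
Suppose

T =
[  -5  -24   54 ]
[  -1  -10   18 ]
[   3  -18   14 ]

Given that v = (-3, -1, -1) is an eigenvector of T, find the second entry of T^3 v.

First find the eigenvalue: Tv = (-15, -5, -5) = 5·(-3, -1, -1), so λ = 5.
Then T^3 v = λ^3·v = 5^3·(-3, -1, -1) = 125·(-3, -1, -1) = (-375, -125, -125).

-125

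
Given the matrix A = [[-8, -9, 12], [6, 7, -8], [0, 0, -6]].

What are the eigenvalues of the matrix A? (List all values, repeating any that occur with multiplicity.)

Set up det(sI - A) = 0.
Cofactor expansion gives p(s) = s^3 + 7s^2 + 4s - 12.
Rational-root test: s = 1 gives p(1) = 0.
Dividing by (s - 1) leaves s^2 + 8s + 12.
The quadratic factors as (s + 6)·(s + 2).
Eigenvalues: -6, -2, 1.

-6, -2, 1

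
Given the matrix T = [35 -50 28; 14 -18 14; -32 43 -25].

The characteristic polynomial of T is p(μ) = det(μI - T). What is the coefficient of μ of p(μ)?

p(μ) = μ^3 + 8μ^2 - 61μ - 308.
The coefficient of μ is -61.

-61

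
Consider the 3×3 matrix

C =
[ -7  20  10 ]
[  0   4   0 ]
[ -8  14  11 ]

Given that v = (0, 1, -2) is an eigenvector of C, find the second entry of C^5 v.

First find the eigenvalue: Cv = (0, 4, -8) = 4·(0, 1, -2), so λ = 4.
Then C^5 v = λ^5·v = 4^5·(0, 1, -2) = 1024·(0, 1, -2) = (0, 1024, -2048).

1024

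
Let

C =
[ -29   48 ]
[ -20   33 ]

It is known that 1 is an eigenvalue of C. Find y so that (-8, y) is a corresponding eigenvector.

-5

We need (C - 1I)v = 0.
C - 1I = [[-30, 48], [-20, 32]].
Row 1: (-30)·-8 + (48)·y = 0
Row 2: (-20)·-8 + (32)·y = 0
Solving gives y = -5.
Check: C·(-8, -5) = (-8, -5) = 1·(-8, -5).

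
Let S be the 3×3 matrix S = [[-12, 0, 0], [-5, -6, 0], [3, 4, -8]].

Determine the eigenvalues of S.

-12, -8, -6

S is lower triangular, so its eigenvalues are the diagonal entries.
Diagonal: -12, -6, -8.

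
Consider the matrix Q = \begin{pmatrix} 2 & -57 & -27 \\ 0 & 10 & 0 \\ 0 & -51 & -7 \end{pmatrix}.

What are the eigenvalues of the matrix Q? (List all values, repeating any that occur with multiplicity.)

-7, 2, 10

Set up det(tI - Q) = 0.
Cofactor expansion gives p(t) = t^3 - 5t^2 - 64t + 140.
Try t = 2: p(2) = 0, so 2 is a root.
Factor out (t - 2): p(t) = (t - 2)·(t^2 - 3t - 70).
The quadratic factors as (t + 7)·(t - 10).
Eigenvalues: -7, 2, 10.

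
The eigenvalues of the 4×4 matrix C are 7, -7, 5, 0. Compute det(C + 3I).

If C has eigenvalues 7, -7, 5, 0, then C + 3I has eigenvalues 10, -4, 8, 3.
det(C + 3I) = (10) · (-4) · (8) · (3) = -960.

-960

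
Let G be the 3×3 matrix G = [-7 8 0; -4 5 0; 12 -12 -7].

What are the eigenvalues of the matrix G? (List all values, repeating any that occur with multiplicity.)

The characteristic polynomial is p(λ) = det(λI - G).
Expanding the 3×3 determinant: p(λ) = λ^3 + 9λ^2 + 11λ - 21.
Try λ = -7: p(-7) = 0, so -7 is a root.
Factor out (λ + 7): p(λ) = (λ + 7)·(λ^2 + 2λ - 3).
The quadratic factors as (λ + 3)·(λ - 1).
Eigenvalues: -7, -3, 1.

-7, -3, 1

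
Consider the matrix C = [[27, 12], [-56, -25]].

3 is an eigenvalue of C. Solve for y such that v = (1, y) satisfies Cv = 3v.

We need (C - 3I)v = 0.
C - 3I = [[24, 12], [-56, -28]].
Row 1: (24)·1 + (12)·y = 0
Row 2: (-56)·1 + (-28)·y = 0
Solving gives y = -2.
Check: C·(1, -2) = (3, -6) = 3·(1, -2).

-2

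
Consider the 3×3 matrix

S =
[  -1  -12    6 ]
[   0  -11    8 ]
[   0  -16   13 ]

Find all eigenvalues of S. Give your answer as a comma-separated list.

-3, -1, 5

The characteristic polynomial is p(μ) = det(μI - S).
Cofactor expansion gives p(μ) = μ^3 - μ^2 - 17μ - 15.
Try μ = -3: p(-3) = 0, so -3 is a root.
Factor out (μ + 3): p(μ) = (μ + 3)·(μ^2 - 4μ - 5).
The quadratic factors as (μ + 1)·(μ - 5).
Eigenvalues: -3, -1, 5.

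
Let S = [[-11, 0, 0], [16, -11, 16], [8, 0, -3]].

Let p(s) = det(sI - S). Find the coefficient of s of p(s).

187

p(s) = s^3 + 25s^2 + 187s + 363.
The coefficient of s is 187.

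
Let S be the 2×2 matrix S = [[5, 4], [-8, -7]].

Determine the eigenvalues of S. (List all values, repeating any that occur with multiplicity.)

-3, 1

det(S - μI) = (5 - μ)(-7 - μ) - (4)·(-8) = μ^2 + 2μ - 3.
This factors as (μ + 3)·(μ - 1) = 0.
Eigenvalues: -3, 1.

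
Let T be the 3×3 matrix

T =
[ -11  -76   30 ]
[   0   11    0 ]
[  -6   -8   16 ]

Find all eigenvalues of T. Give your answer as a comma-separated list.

Compute the characteristic polynomial p(s) = det(sI - T).
Cofactor expansion gives p(s) = s^3 - 16s^2 + 59s - 44.
Rational-root test: s = 4 gives p(4) = 0.
Factor out (s - 4): p(s) = (s - 4)·(s^2 - 12s + 11).
The quadratic factors as (s - 1)·(s - 11).
Eigenvalues: 1, 4, 11.

1, 4, 11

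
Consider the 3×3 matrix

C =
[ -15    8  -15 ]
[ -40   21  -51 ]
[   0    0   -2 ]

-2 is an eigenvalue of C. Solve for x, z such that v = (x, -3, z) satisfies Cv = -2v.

We need (C + 2I)v = 0.
C + 2I = [[-13, 8, -15], [-40, 23, -51], [0, 0, 0]].
Row 1: (-13)·x + (8)·-3 + (-15)·z = 0
Row 2: (-40)·x + (23)·-3 + (-51)·z = 0
Row 3: (0)·x + (0)·-3 + (0)·z = 0
Solving gives x = -3, z = 1.
Check: C·(-3, -3, 1) = (6, 6, -2) = -2·(-3, -3, 1).

-3, 1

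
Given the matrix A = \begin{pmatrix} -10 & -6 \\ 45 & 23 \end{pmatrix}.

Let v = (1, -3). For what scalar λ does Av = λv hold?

8

Compute Av: A·(1, -3) = (8, -24).
Since Av = λv, compare component 1: 8 = λ·1, so λ = 8.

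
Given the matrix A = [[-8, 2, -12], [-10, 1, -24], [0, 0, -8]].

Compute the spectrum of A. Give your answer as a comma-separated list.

The characteristic polynomial is p(λ) = det(λI - A).
Cofactor expansion gives p(λ) = λ^3 + 15λ^2 + 68λ + 96.
Rational-root test: λ = -4 gives p(-4) = 0.
Dividing by (λ + 4) leaves λ^2 + 11λ + 24.
The quadratic factors as (λ + 8)·(λ + 3).
Eigenvalues: -8, -4, -3.

-8, -4, -3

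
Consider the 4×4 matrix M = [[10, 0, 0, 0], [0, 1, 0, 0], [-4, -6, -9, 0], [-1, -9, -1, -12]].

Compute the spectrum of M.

-12, -9, 1, 10

M is lower triangular, so its eigenvalues are the diagonal entries.
Diagonal: 10, 1, -9, -12.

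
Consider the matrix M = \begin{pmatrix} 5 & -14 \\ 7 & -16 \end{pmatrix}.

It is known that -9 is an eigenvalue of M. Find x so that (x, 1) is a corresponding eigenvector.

1

We need (M + 9I)v = 0.
M + 9I = [[14, -14], [7, -7]].
Row 1: (14)·x + (-14)·1 = 0
Row 2: (7)·x + (-7)·1 = 0
Solving gives x = 1.
Check: M·(1, 1) = (-9, -9) = -9·(1, 1).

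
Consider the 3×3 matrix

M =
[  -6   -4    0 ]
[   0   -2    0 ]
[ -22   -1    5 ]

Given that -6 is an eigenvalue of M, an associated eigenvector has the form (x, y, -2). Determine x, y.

-1, 0

We need (M + 6I)v = 0.
M + 6I = [[0, -4, 0], [0, 4, 0], [-22, -1, 11]].
Row 1: (0)·x + (-4)·y + (0)·-2 = 0
Row 2: (0)·x + (4)·y + (0)·-2 = 0
Row 3: (-22)·x + (-1)·y + (11)·-2 = 0
Solving gives x = -1, y = 0.
Check: M·(-1, 0, -2) = (6, 0, 12) = -6·(-1, 0, -2).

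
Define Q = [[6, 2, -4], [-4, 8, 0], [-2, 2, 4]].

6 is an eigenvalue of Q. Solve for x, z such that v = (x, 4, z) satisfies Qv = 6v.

2, 2

We need (Q - 6I)v = 0.
Q - 6I = [[0, 2, -4], [-4, 2, 0], [-2, 2, -2]].
Row 1: (0)·x + (2)·4 + (-4)·z = 0
Row 2: (-4)·x + (2)·4 + (0)·z = 0
Row 3: (-2)·x + (2)·4 + (-2)·z = 0
Solving gives x = 2, z = 2.
Check: Q·(2, 4, 2) = (12, 24, 12) = 6·(2, 4, 2).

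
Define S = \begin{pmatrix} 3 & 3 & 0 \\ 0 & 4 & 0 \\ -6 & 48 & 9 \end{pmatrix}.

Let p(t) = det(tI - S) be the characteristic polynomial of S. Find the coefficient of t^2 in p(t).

-16

The coefficient of t^2 of det(tI - S) is −trace(S).
trace(S) = (3) + (4) + (9) = 16, so the coefficient is -16.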